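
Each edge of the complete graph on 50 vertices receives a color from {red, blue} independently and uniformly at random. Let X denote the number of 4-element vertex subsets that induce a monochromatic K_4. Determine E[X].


Let X = Σ_S X_S over the C(50, 4) = 230300 subsets S of size 4, where X_S = 1 if the K_4 on S is monochromatic.
For a fixed S, the K_4 on S has C(4, 2) = 6 edges. P[all 6 edges red] = (1/2)^6, and likewise for blue, so P[monochromatic] = 2·(1/2)^6 = 2^{1 − 6} = 1/32.
By linearity of expectation: E[X] = C(50, 4) · 2^{1 − 6} = 230300 · 1/32 = 57575/8.
Numerically: E[X] ≈ 7196.875.

E[X] = C(50,4)·2^(1−C(4,2)) = 57575/8 ≈ 7196.875.


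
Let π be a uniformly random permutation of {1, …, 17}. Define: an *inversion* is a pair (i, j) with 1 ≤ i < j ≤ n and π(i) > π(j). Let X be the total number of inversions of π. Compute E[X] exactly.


Write X = Σ X_I over the C(17, 2) = 136 pairs i < j, with X_I the indicator of one inversion.
There are 136 indicators.
For each fixed pair i < j, the values π(i) and π(j) are two distinct elements of {1, …, 17} in uniformly random order; by symmetry P[π(i) > π(j)] = 1/2.
By linearity: E[X] = 136 · (1/2) = C(17, 2) · (1/2) = 136/2 = 68 ≈ 68.00000.

E[X] = 68 = 68.00000.


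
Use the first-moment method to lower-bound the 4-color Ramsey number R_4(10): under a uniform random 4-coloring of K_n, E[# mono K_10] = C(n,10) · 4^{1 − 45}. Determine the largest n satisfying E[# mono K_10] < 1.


We need C(n, 10) · 4^{1 − 45} < 1, i.e. C(n, 10) < 4^{45 − 1} = 309485009821345068724781056.
Check values of n near the boundary:
  n = 2021: C(2021, 10) = 306347841644770462864800616; 306347841644770462864800616 < 309485009821345068724781056? YES
  n = 2022: C(2022, 10) = 307870445231474093395937796; 307870445231474093395937796 < 309485009821345068724781056? YES
  n = 2023: C(2023, 10) = 309399856285778485315440716; 309399856285778485315440716 < 309485009821345068724781056? YES
  n = 2024: C(2024, 10) = 310936101848269937576192656; 310936101848269937576192656 < 309485009821345068724781056? NO
  n = 2025: C(2025, 10) = 312479209053472269772600560; 312479209053472269772600560 < 309485009821345068724781056? NO
The largest n with C(n, 10) < 309485009821345068724781056 is n = 2023 (where E[X] = 77349964071444621328860179/77371252455336267181195264 ≈ 0.9997249). Hence R_4(10) > 2023, i.e. R_4(10) ≥ 2024.

Largest n = 2023; hence R_4(10) > 2023.


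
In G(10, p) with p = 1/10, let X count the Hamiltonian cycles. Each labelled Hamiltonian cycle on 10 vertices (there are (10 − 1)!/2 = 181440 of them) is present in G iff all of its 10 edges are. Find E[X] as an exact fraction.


K_10 has (10 − 1)!/2 = 181440 labelled Hamiltonian cycles.
For each such Hamiltonian cycle H, let X_H = 1 if all 10 edges of H are present in G. Then P[X_H = 1] = p^{10} = (1/10)^{10} = 1/10000000000.
Summing the indicators: E[X] = Σ_H E[X_H] = 181440 · p^{10} = 181440 · 1/10000000000 = 567/31250000.
Numerically: E[X] ≈ 1.814e-05.

E[X] = 181440 · (1/10)^{10} = 567/31250000 ≈ 1.814e-05.


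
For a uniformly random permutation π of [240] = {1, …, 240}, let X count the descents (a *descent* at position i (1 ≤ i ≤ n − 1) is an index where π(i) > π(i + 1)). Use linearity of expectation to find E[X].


Write X = Σ X_I over i = 1, …, 239, with X_I the indicator of one descent.
There are 239 indicators.
For each fixed i, the pair (π(i), π(i+1)) is a uniformly random ordered pair of distinct values from {1, …, 240}; by symmetry P[π(i) > π(i+1)] = 1/2.
By linearity: E[X] = 239 · (1/2) = (240 − 1) · (1/2) = 239/2 ≈ 119.50000.

E[X] = 239/2 = 119.50000.


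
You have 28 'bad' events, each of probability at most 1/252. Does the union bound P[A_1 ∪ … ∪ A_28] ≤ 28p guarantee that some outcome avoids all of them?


Union bound: P[∪_{i=1}^{28} A_i] ≤ Σ_i P[A_i] ≤ 28·p = 28·(1/252) = 1/9.
Numerically: 1/9 ≈ 0.11111.
Is 1/9 < 1? YES.
Since P[∪ A_i] ≤ 1/9 < 1, the complement has P[∩ A_i^c] ≥ 1 − 1/9 = 8/9 > 0, so some outcome avoids every A_i.

28·p = 1/9 ≈ 0.11111; existence CERTIFIED by the union bound.


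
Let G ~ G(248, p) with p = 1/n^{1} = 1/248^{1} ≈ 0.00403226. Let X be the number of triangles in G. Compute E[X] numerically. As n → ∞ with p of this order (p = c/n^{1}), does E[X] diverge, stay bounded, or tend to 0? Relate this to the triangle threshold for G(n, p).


Number of potential triangles: C(248, 3) = 2511496.
Each occurs with probability p³ ≈ (0.00403226)³ ≈ 6.55609077e-08.
By linearity: E[X] = C(248, 3)·p³ ≈ 2511496 · 6.55609077e-08 ≈ 0.164656.
Here α = 1, so p = 1/n is exactly at the triangle threshold p ~ 1/n. Asymptotically E[X] → c³/6 = 1³/6 = 1/6 ≈ 0.166667, a bounded constant. In this regime the triangle count is asymptotically Poisson(c³/6).

E[X] ≈ 0.164656; in regime p = Θ(1/n^{1}) E[X] stays bounded (at the triangle threshold p ~ 1/n).


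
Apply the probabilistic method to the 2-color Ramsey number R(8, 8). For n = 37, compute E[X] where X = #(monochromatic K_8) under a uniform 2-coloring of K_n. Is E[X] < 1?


E[X] = C(37, 8) · 2^{1 − 28} = 38608020 · 2^{−27} = 38608020/134217728.
As a reduced fraction: E[X] = 9652005/33554432 ≈ 0.28765.
Is E[X] < 1? YES.
Since E[X] < 1, there exists a 2-coloring of K_{37} with no monochromatic K_8; hence R(8, 8) > 37.

E[X] = 9652005/33554432 ≈ 0.28765; E[X] < 1, so R(8, 8) > 37.


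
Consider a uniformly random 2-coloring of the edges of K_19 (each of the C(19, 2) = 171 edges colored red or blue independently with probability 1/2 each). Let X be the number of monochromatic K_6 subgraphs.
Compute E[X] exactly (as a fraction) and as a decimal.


Let X = Σ_S X_S over the C(19, 6) = 27132 subsets S of size 6, where X_S = 1 if the K_6 on S is monochromatic.
For a fixed S, the K_6 on S has C(6, 2) = 15 edges. P[all 15 edges red] = (1/2)^15, and likewise for blue, so P[monochromatic] = 2·(1/2)^15 = 2^{1 − 15} = 1/16384.
Summing: E[X] = C(19, 6) · 2^{1 − 15} = 27132 · 1/16384 = 6783/4096.
Numerically: E[X] ≈ 1.65601.

E[X] = C(19,6)·2^(1−C(6,2)) = 6783/4096 ≈ 1.65601.


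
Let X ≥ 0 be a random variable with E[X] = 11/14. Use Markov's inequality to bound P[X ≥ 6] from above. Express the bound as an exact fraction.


μ = E[X] = 11/14, a = 6.
Markov: P[X ≥ 6] ≤ μ/a = (11/14)/6 = 11/84.
Numerically: ≈ 0.1310.
(Since a = 6 > μ = 0.7857, the bound 11/84 is < 1 and informative.)

P[X ≥ 6] ≤ 11/84 ≈ 0.1310.


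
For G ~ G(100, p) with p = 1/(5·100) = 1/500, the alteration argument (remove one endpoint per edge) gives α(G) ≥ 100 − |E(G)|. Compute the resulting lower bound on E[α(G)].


E[|E(G)|] = C(100, 2)·p = 4950 · (1/500) = 99/10.
E[α(G)] ≥ n − E[|E(G)|] = 100 − 99/10 = 901/10.
Numerically: ≈ 90.1000.
(This is only a lower bound; the true E[α(G)] may be larger.)

E[α(G)] ≥ 901/10 ≈ 90.1000.


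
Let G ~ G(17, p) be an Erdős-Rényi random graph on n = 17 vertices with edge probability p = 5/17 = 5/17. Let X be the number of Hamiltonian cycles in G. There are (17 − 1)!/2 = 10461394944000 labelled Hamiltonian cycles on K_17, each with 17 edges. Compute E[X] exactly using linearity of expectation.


K_17 has (17 − 1)!/2 = 10461394944000 labelled Hamiltonian cycles.
For each such Hamiltonian cycle H, let X_H = 1 if all 17 edges of H are present in G. Then P[X_H = 1] = p^{17} = (5/17)^{17} = 762939453125/827240261886336764177.
Summing the indicators: E[X] = Σ_H E[X_H] = 10461394944000 · p^{17} = 10461394944000 · 762939453125/827240261886336764177 = 7981410937500000000000000/827240261886336764177.
Numerically: E[X] ≈ 9.65e+03.

E[X] = 10461394944000 · (5/17)^{17} = 7981410937500000000000000/827240261886336764177 ≈ 9.65e+03.


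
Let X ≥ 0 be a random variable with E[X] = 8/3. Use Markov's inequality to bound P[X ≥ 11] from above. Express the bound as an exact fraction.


μ = E[X] = 8/3, a = 11.
Markov: P[X ≥ 11] ≤ μ/a = (8/3)/11 = 8/33.
Numerically: ≈ 0.242424.
(Since a = 11 > μ = 2.666667, the bound 8/33 is < 1 and informative.)

P[X ≥ 11] ≤ 8/33 ≈ 0.242424.


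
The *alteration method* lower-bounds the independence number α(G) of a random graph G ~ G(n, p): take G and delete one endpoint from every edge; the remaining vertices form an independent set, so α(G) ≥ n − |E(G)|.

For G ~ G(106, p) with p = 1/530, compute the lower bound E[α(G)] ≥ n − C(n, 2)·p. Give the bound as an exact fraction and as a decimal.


E[|E(G)|] = C(106, 2)·p = 5565 · (1/530) = 21/2.
E[α(G)] ≥ n − E[|E(G)|] = 106 − 21/2 = 191/2.
Numerically: ≈ 95.500000.
(This is only a lower bound; the true E[α(G)] may be larger.)

E[α(G)] ≥ 191/2 ≈ 95.500000.


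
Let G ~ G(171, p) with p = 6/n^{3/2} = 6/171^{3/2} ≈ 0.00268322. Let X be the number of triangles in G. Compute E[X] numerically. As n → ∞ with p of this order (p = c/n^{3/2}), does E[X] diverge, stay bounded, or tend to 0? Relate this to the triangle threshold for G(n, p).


Number of potential triangles: C(171, 3) = 818805.
Each occurs with probability p³ ≈ (0.00268322)³ ≈ 1.93184045e-08.
By linearity: E[X] = C(171, 3)·p³ ≈ 818805 · 1.93184045e-08 ≈ 0.015818.
Since α = 3/2 > 1, p = c/n^{3/2} = o(1/n) is below the triangle threshold p ~ 1/n. Asymptotically E[X] ~ (c³/6)·n^{3(1−α)} = (6³/6)·n^{-1.5} → 0, so by Markov's inequality G has no triangles w.h.p.

E[X] ≈ 0.015818; in regime p = Θ(1/n^{3/2}) E[X] tends to 0 (below the triangle threshold p ~ 1/n).


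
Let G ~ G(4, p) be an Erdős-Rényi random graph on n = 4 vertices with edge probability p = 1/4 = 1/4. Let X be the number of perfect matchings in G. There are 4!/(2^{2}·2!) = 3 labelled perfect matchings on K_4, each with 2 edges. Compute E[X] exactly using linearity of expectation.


K_4 has 4!/(2^{2}·2!) = 3 labelled perfect matchings.
For each such perfect matching H, let X_H = 1 if all 2 edges of H are present in G. Then P[X_H = 1] = p^{2} = (1/4)^{2} = 1/16.
By linearity of expectation: E[X] = Σ_H E[X_H] = 3 · p^{2} = 3 · 1/16 = 3/16.
Numerically: E[X] ≈ 0.1875.

E[X] = 3 · (1/4)^{2} = 3/16 ≈ 0.1875.


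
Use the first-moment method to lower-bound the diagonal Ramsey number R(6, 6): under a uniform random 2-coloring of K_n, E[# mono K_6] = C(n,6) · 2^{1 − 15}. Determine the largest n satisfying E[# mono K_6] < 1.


We need C(n, 6) · 2^{1 − 15} < 1, i.e. C(n, 6) < 2^{15 − 1} = 16384.
Check values of n near the boundary:
  n = 13: C(13, 6) = 1716; 1716 < 16384? YES
  n = 14: C(14, 6) = 3003; 3003 < 16384? YES
  n = 15: C(15, 6) = 5005; 5005 < 16384? YES
  n = 16: C(16, 6) = 8008; 8008 < 16384? YES
  n = 17: C(17, 6) = 12376; 12376 < 16384? YES
  n = 18: C(18, 6) = 18564; 18564 < 16384? NO
  n = 19: C(19, 6) = 27132; 27132 < 16384? NO
  n = 20: C(20, 6) = 38760; 38760 < 16384? NO
The largest n with C(n, 6) < 16384 is n = 17 (where E[X] = 1547/2048 ≈ 0.7554). Hence R(6, 6) > 17, i.e. R(6, 6) ≥ 18.

Largest n = 17; hence R(6, 6) > 17.


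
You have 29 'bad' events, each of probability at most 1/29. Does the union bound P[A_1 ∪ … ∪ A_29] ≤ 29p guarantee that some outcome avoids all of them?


Union bound: P[∪_{i=1}^{29} A_i] ≤ Σ_i P[A_i] ≤ 29·p = 29·(1/29) = 1.
Numerically: 1 ≈ 1.0000.
Is 1 < 1? NO.
Since the bound 1 is ≥ 1, the union bound is uninformative here; it does NOT by itself certify existence.

29·p = 1 ≈ 1.0000; existence NOT certified by the union bound.


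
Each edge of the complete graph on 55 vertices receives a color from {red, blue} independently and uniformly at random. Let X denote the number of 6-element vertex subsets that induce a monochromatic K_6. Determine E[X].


Let X = Σ_S X_S over the C(55, 6) = 28989675 subsets S of size 6, where X_S = 1 if the K_6 on S is monochromatic.
For a fixed S, the K_6 on S has C(6, 2) = 15 edges. P[all 15 edges red] = (1/2)^15, and likewise for blue, so P[monochromatic] = 2·(1/2)^15 = 2^{1 − 15} = 1/16384.
By linearity: E[X] = C(55, 6) · 2^{1 − 15} = 28989675 · 1/16384 = 28989675/16384.
Numerically: E[X] ≈ 1769.38934.

E[X] = C(55,6)·2^(1−C(6,2)) = 28989675/16384 ≈ 1769.38934.


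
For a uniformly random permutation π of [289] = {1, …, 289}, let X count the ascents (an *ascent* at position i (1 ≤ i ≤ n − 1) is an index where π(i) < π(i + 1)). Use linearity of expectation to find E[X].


Write X = Σ X_I over i = 1, …, 288, with X_I the indicator of one ascent.
There are 288 indicators.
For each fixed i, the pair (π(i), π(i+1)) is a uniformly random ordered pair of distinct values from {1, …, 289}; by symmetry P[π(i) < π(i+1)] = 1/2.
By linearity: E[X] = 288 · (1/2) = (289 − 1) · (1/2) = 144 ≈ 144.00000.

E[X] = 144 = 144.00000.


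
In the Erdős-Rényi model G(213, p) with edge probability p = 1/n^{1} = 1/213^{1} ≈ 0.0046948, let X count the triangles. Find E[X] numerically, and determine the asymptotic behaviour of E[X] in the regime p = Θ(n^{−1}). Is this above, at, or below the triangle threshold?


Number of potential triangles: C(213, 3) = 1587986.
Each occurs with probability p³ ≈ (0.0046948)³ ≈ 1.0348114e-07.
By linearity: E[X] = C(213, 3)·p³ ≈ 1587986 · 1.0348114e-07 ≈ 0.16433.
Here α = 1, so p = 1/n is exactly at the triangle threshold p ~ 1/n. Asymptotically E[X] → c³/6 = 1³/6 = 1/6 ≈ 0.16667, a bounded constant. In this regime the triangle count is asymptotically Poisson(c³/6).

E[X] ≈ 0.16433; in regime p = Θ(1/n^{1}) E[X] stays bounded (at the triangle threshold p ~ 1/n).


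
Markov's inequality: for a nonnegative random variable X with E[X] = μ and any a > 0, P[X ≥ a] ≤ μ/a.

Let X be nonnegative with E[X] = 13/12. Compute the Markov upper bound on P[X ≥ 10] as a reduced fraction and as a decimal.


μ = E[X] = 13/12, a = 10.
Markov: P[X ≥ 10] ≤ μ/a = (13/12)/10 = 13/120.
Numerically: ≈ 0.108.
(Since a = 10 > μ = 1.083, the bound 13/120 is < 1 and informative.)

P[X ≥ 10] ≤ 13/120 ≈ 0.108.


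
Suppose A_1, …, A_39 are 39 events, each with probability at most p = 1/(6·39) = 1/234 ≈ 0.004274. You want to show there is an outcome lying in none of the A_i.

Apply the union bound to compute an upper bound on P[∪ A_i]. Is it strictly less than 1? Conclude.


Union bound: P[∪_{i=1}^{39} A_i] ≤ Σ_i P[A_i] ≤ 39·p = 39·(1/234) = 1/6.
Numerically: 1/6 ≈ 0.166667.
Is 1/6 < 1? YES.
Since P[∪ A_i] ≤ 1/6 < 1, the complement has P[∩ A_i^c] ≥ 1 − 1/6 = 5/6 > 0, so some outcome avoids every A_i.

39·p = 1/6 ≈ 0.166667; existence CERTIFIED by the union bound.


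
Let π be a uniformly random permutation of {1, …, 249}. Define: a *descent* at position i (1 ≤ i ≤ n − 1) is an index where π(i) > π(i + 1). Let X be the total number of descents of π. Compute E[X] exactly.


Write X = Σ X_I over i = 1, …, 248, with X_I the indicator of one descent.
There are 248 indicators.
For each fixed i, the pair (π(i), π(i+1)) is a uniformly random ordered pair of distinct values from {1, …, 249}; by symmetry P[π(i) > π(i+1)] = 1/2.
By linearity: E[X] = 248 · (1/2) = (249 − 1) · (1/2) = 124 ≈ 124.00000.

E[X] = 124 = 124.00000.


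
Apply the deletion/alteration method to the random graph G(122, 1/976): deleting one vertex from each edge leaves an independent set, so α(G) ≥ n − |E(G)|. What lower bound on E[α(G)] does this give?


E[|E(G)|] = C(122, 2)·p = 7381 · (1/976) = 121/16.
E[α(G)] ≥ n − E[|E(G)|] = 122 − 121/16 = 1831/16.
Numerically: ≈ 114.438.
(This is only a lower bound; the true E[α(G)] may be larger.)

E[α(G)] ≥ 1831/16 ≈ 114.438.


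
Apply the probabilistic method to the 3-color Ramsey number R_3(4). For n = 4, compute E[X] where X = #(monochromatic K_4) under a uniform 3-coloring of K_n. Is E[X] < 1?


E[X] = C(4, 4) · 3^{1 − 6} = 1 · 3^{−5} = 1/243.
As a reduced fraction: E[X] = 1/243 ≈ 0.00412.
Is E[X] < 1? YES.
Since E[X] < 1, there exists a 3-coloring of K_{4} with no monochromatic K_4; hence R_3(4) > 4.

E[X] = 1/243 ≈ 0.00412; E[X] < 1, so R_3(4) > 4.


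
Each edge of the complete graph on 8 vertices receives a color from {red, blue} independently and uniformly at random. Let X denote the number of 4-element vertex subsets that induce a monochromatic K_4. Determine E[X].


Let X = Σ_S X_S over the C(8, 4) = 70 subsets S of size 4, where X_S = 1 if the K_4 on S is monochromatic.
For a fixed S, the K_4 on S has C(4, 2) = 6 edges. P[all 6 edges red] = (1/2)^6, and likewise for blue, so P[monochromatic] = 2·(1/2)^6 = 2^{1 − 6} = 1/32.
Summing: E[X] = C(8, 4) · 2^{1 − 6} = 70 · 1/32 = 35/16.
Numerically: E[X] ≈ 2.187500.

E[X] = C(8,4)·2^(1−C(4,2)) = 35/16 ≈ 2.187500.


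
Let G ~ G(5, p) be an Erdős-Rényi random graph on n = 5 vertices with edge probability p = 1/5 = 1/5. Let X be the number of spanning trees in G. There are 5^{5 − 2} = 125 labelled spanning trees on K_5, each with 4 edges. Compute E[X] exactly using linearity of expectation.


K_5 has 5^{5 − 2} = 125 labelled spanning trees.
For each such spanning tree H, let X_H = 1 if all 4 edges of H are present in G. Then P[X_H = 1] = p^{4} = (1/5)^{4} = 1/625.
By linearity of expectation: E[X] = Σ_H E[X_H] = 125 · p^{4} = 125 · 1/625 = 1/5.
Numerically: E[X] ≈ 0.2.

E[X] = 125 · (1/5)^{4} = 1/5 ≈ 0.2.


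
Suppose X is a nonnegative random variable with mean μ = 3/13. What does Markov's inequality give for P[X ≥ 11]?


μ = E[X] = 3/13, a = 11.
Markov: P[X ≥ 11] ≤ μ/a = (3/13)/11 = 3/143.
Numerically: ≈ 0.02098.
(Since a = 11 > μ = 0.23077, the bound 3/143 is < 1 and informative.)

P[X ≥ 11] ≤ 3/143 ≈ 0.02098.


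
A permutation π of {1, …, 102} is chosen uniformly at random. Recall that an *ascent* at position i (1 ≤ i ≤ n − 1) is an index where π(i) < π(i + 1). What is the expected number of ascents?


Write X = Σ X_I over i = 1, …, 101, with X_I the indicator of one ascent.
There are 101 indicators.
For each fixed i, the pair (π(i), π(i+1)) is a uniformly random ordered pair of distinct values from {1, …, 102}; by symmetry P[π(i) < π(i+1)] = 1/2.
By linearity: E[X] = 101 · (1/2) = (102 − 1) · (1/2) = 101/2 ≈ 50.500000.

E[X] = 101/2 = 50.500000.


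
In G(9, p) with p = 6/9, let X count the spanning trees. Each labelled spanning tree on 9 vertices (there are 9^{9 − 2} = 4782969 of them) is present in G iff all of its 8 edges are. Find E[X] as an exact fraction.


K_9 has 9^{9 − 2} = 4782969 labelled spanning trees.
For each such spanning tree H, let X_H = 1 if all 8 edges of H are present in G. Then P[X_H = 1] = p^{8} = (2/3)^{8} = 256/6561.
By linearity: E[X] = Σ_H E[X_H] = 4782969 · p^{8} = 4782969 · 256/6561 = 186624.
Numerically: E[X] ≈ 1.8662e+05.

E[X] = 4782969 · (2/3)^{8} = 186624 ≈ 1.8662e+05.


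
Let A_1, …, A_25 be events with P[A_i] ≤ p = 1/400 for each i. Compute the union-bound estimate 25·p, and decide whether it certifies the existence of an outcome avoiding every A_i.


Union bound: P[∪_{i=1}^{25} A_i] ≤ Σ_i P[A_i] ≤ 25·p = 25·(1/400) = 1/16.
Numerically: 1/16 ≈ 0.062500.
Is 1/16 < 1? YES.
Since P[∪ A_i] ≤ 1/16 < 1, the complement has P[∩ A_i^c] ≥ 1 − 1/16 = 15/16 > 0, so some outcome avoids every A_i.

25·p = 1/16 ≈ 0.062500; existence CERTIFIED by the union bound.


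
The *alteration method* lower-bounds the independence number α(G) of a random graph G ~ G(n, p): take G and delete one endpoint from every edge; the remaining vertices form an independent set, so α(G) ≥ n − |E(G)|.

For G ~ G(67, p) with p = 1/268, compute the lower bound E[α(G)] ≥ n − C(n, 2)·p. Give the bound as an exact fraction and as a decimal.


E[|E(G)|] = C(67, 2)·p = 2211 · (1/268) = 33/4.
E[α(G)] ≥ n − E[|E(G)|] = 67 − 33/4 = 235/4.
Numerically: ≈ 58.75000.
(This is only a lower bound; the true E[α(G)] may be larger.)

E[α(G)] ≥ 235/4 ≈ 58.75000.


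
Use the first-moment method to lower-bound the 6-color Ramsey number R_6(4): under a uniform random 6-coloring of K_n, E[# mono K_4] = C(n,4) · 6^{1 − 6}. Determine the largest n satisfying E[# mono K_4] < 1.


We need C(n, 4) · 6^{1 − 6} < 1, i.e. C(n, 4) < 6^{6 − 1} = 7776.
Check values of n near the boundary:
  n = 21: C(21, 4) = 5985; 5985 < 7776? YES
  n = 22: C(22, 4) = 7315; 7315 < 7776? YES
  n = 23: C(23, 4) = 8855; 8855 < 7776? NO
  n = 24: C(24, 4) = 10626; 10626 < 7776? NO
The largest n with C(n, 4) < 7776 is n = 22 (where E[X] = 7315/7776 ≈ 0.94072). Hence R_6(4) > 22, i.e. R_6(4) ≥ 23.

Largest n = 22; hence R_6(4) > 22.


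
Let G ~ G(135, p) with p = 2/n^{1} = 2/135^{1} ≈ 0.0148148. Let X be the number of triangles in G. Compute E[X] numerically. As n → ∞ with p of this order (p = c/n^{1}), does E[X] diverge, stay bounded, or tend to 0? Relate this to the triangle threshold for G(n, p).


Number of potential triangles: C(135, 3) = 400995.
Each occurs with probability p³ ≈ (0.0148148)³ ≈ 3.25153686e-06.
By linearity: E[X] = C(135, 3)·p³ ≈ 400995 · 3.25153686e-06 ≈ 1.303850.
Here α = 1, so p = 2/n is exactly at the triangle threshold p ~ 1/n. Asymptotically E[X] → c³/6 = 2³/6 = 4/3 ≈ 1.333333, a bounded constant. In this regime the triangle count is asymptotically Poisson(c³/6).

E[X] ≈ 1.303850; in regime p = Θ(1/n^{1}) E[X] stays bounded (at the triangle threshold p ~ 1/n).


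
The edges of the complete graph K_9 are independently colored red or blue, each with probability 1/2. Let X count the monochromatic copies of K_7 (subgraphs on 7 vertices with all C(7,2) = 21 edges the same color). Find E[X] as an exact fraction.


Let X = Σ_S X_S over the C(9, 7) = 36 subsets S of size 7, where X_S = 1 if the K_7 on S is monochromatic.
For a fixed S, the K_7 on S has C(7, 2) = 21 edges. P[all 21 edges red] = (1/2)^21, and likewise for blue, so P[monochromatic] = 2·(1/2)^21 = 2^{1 − 21} = 1/1048576.
By linearity of expectation: E[X] = C(9, 7) · 2^{1 − 21} = 36 · 1/1048576 = 9/262144.
Numerically: E[X] ≈ 0.0000.

E[X] = C(9,7)·2^(1−C(7,2)) = 9/262144 ≈ 0.0000.


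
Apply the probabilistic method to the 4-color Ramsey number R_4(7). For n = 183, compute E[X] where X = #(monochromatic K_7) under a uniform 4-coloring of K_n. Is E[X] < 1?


E[X] = C(183, 7) · 4^{1 − 21} = 1214197462413 · 4^{−20} = 1214197462413/1099511627776.
As a reduced fraction: E[X] = 1214197462413/1099511627776 ≈ 1.104.
Is E[X] < 1? NO.
Since E[X] ≥ 1, the first-moment bound is inconclusive at n = 183; it does NOT by itself certify R_4(7) > 183.

E[X] = 1214197462413/1099511627776 ≈ 1.104; E[X] ≥ 1; first-moment method inconclusive here.


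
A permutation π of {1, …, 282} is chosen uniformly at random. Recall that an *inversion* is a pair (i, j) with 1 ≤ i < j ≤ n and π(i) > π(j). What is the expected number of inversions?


Write X = Σ X_I over the C(282, 2) = 39621 pairs i < j, with X_I the indicator of one inversion.
There are 39621 indicators.
For each fixed pair i < j, the values π(i) and π(j) are two distinct elements of {1, …, 282} in uniformly random order; by symmetry P[π(i) > π(j)] = 1/2.
By linearity: E[X] = 39621 · (1/2) = C(282, 2) · (1/2) = 39621/2 = 39621/2 ≈ 19810.50000.

E[X] = 39621/2 = 19810.50000.


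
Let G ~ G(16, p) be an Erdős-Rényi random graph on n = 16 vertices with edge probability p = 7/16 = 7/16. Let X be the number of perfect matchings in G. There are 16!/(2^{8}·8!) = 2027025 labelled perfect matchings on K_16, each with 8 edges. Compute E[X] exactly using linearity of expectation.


K_16 has 16!/(2^{8}·8!) = 2027025 labelled perfect matchings.
For each such perfect matching H, let X_H = 1 if all 8 edges of H are present in G. Then P[X_H = 1] = p^{8} = (7/16)^{8} = 5764801/4294967296.
By linearity of expectation: E[X] = Σ_H E[X_H] = 2027025 · p^{8} = 2027025 · 5764801/4294967296 = 11685395747025/4294967296.
Numerically: E[X] ≈ 2.72e+03.

E[X] = 2027025 · (7/16)^{8} = 11685395747025/4294967296 ≈ 2.72e+03.


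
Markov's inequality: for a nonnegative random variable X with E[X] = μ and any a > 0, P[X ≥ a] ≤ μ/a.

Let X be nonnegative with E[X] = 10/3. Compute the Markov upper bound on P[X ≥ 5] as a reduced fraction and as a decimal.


μ = E[X] = 10/3, a = 5.
Markov: P[X ≥ 5] ≤ μ/a = (10/3)/5 = 2/3.
Numerically: ≈ 0.6667.
(Since a = 5 > μ = 3.3333, the bound 2/3 is < 1 and informative.)

P[X ≥ 5] ≤ 2/3 ≈ 0.6667.


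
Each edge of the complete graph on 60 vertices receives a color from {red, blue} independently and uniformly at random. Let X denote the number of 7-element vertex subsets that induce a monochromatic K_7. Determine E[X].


Let X = Σ_S X_S over the C(60, 7) = 386206920 subsets S of size 7, where X_S = 1 if the K_7 on S is monochromatic.
For a fixed S, the K_7 on S has C(7, 2) = 21 edges. P[all 21 edges red] = (1/2)^21, and likewise for blue, so P[monochromatic] = 2·(1/2)^21 = 2^{1 − 21} = 1/1048576.
By linearity of expectation: E[X] = C(60, 7) · 2^{1 − 21} = 386206920 · 1/1048576 = 48275865/131072.
Numerically: E[X] ≈ 368.315620.

E[X] = C(60,7)·2^(1−C(7,2)) = 48275865/131072 ≈ 368.315620.


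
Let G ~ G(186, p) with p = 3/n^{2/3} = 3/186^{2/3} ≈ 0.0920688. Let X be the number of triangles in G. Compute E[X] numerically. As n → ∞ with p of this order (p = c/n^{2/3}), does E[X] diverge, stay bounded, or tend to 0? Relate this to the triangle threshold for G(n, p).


Number of potential triangles: C(186, 3) = 1055240.
Each occurs with probability p³ ≈ (0.0920688)³ ≈ 7.80437045e-04.
By linearity: E[X] = C(186, 3)·p³ ≈ 1055240 · 7.80437045e-04 ≈ 823.548387.
Since α = 2/3 < 1, p = c/n^{2/3} ≫ 1/n is above the triangle threshold p ~ 1/n. Asymptotically E[X] ~ (c³/6)·n^{3(1−α)} = (3³/6)·n^{1} → ∞; triangles are abundant w.h.p.

E[X] ≈ 823.548387; in regime p = Θ(1/n^{2/3}) E[X] diverges (above the triangle threshold p ~ 1/n).


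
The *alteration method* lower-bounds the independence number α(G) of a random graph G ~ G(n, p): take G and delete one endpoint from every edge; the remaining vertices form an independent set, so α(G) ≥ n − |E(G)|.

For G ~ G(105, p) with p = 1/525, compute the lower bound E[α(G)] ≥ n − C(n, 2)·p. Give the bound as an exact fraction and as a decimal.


E[|E(G)|] = C(105, 2)·p = 5460 · (1/525) = 52/5.
E[α(G)] ≥ n − E[|E(G)|] = 105 − 52/5 = 473/5.
Numerically: ≈ 94.60000.
(This is only a lower bound; the true E[α(G)] may be larger.)

E[α(G)] ≥ 473/5 ≈ 94.60000.


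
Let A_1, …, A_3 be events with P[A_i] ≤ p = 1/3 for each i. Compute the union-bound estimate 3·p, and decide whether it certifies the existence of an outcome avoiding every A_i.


Union bound: P[∪_{i=1}^{3} A_i] ≤ Σ_i P[A_i] ≤ 3·p = 3·(1/3) = 1.
Numerically: 1 ≈ 1.0000.
Is 1 < 1? NO.
Since the bound 1 is ≥ 1, the union bound is uninformative here; it does NOT by itself certify existence.

3·p = 1 ≈ 1.0000; existence NOT certified by the union bound.


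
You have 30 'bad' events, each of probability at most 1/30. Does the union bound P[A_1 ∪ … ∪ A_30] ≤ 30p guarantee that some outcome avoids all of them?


Union bound: P[∪_{i=1}^{30} A_i] ≤ Σ_i P[A_i] ≤ 30·p = 30·(1/30) = 1.
Numerically: 1 ≈ 1.0000000.
Is 1 < 1? NO.
Since the bound 1 is ≥ 1, the union bound is uninformative here; it does NOT by itself certify existence.

30·p = 1 ≈ 1.0000000; existence NOT certified by the union bound.


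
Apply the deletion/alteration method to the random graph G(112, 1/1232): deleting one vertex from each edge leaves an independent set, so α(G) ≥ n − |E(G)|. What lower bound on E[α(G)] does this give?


E[|E(G)|] = C(112, 2)·p = 6216 · (1/1232) = 111/22.
E[α(G)] ≥ n − E[|E(G)|] = 112 − 111/22 = 2353/22.
Numerically: ≈ 106.95455.
(This is only a lower bound; the true E[α(G)] may be larger.)

E[α(G)] ≥ 2353/22 ≈ 106.95455.


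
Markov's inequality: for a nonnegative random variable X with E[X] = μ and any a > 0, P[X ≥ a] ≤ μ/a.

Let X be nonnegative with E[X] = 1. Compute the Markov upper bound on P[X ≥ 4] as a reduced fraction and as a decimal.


μ = E[X] = 1, a = 4.
Markov: P[X ≥ 4] ≤ μ/a = (1)/4 = 1/4.
Numerically: ≈ 0.2500.
(Since a = 4 > μ = 1.0000, the bound 1/4 is < 1 and informative.)

P[X ≥ 4] ≤ 1/4 ≈ 0.2500.


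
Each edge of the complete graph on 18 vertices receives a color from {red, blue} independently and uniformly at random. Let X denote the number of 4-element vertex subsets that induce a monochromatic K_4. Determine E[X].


Let X = Σ_S X_S over the C(18, 4) = 3060 subsets S of size 4, where X_S = 1 if the K_4 on S is monochromatic.
For a fixed S, the K_4 on S has C(4, 2) = 6 edges. P[all 6 edges red] = (1/2)^6, and likewise for blue, so P[monochromatic] = 2·(1/2)^6 = 2^{1 − 6} = 1/32.
Summing: E[X] = C(18, 4) · 2^{1 − 6} = 3060 · 1/32 = 765/8.
Numerically: E[X] ≈ 95.625.

E[X] = C(18,4)·2^(1−C(4,2)) = 765/8 ≈ 95.625.


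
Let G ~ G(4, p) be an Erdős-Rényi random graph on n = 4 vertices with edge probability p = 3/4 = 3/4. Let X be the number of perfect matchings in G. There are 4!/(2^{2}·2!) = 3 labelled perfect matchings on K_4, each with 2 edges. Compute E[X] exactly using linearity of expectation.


K_4 has 4!/(2^{2}·2!) = 3 labelled perfect matchings.
For each such perfect matching H, let X_H = 1 if all 2 edges of H are present in G. Then P[X_H = 1] = p^{2} = (3/4)^{2} = 9/16.
By linearity of expectation: E[X] = Σ_H E[X_H] = 3 · p^{2} = 3 · 9/16 = 27/16.
Numerically: E[X] ≈ 1.688.

E[X] = 3 · (3/4)^{2} = 27/16 ≈ 1.688.


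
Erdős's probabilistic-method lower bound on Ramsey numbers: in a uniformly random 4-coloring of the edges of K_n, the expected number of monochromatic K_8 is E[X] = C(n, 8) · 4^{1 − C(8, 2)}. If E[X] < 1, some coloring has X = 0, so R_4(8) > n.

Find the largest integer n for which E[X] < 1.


We need C(n, 8) · 4^{1 − 28} < 1, i.e. C(n, 8) < 4^{28 − 1} = 18014398509481984.
Check values of n near the boundary:
  n = 402: C(402, 8) = 15770615726749950; 15770615726749950 < 18014398509481984? YES
  n = 403: C(403, 8) = 16090020602228430; 16090020602228430 < 18014398509481984? YES
  n = 404: C(404, 8) = 16415071523485570; 16415071523485570 < 18014398509481984? YES
  n = 405: C(405, 8) = 16745853821188050; 16745853821188050 < 18014398509481984? YES
  n = 406: C(406, 8) = 17082453897995850; 17082453897995850 < 18014398509481984? YES
  n = 407: C(407, 8) = 17424959239309050; 17424959239309050 < 18014398509481984? YES
  n = 408: C(408, 8) = 17773458424095231; 17773458424095231 < 18014398509481984? YES
  n = 409: C(409, 8) = 18128041135797879; 18128041135797879 < 18014398509481984? NO
The largest n with C(n, 8) < 18014398509481984 is n = 408 (where E[X] = 17773458424095231/18014398509481984 ≈ 0.98663). Hence R_4(8) > 408, i.e. R_4(8) ≥ 409.

Largest n = 408; hence R_4(8) > 408.


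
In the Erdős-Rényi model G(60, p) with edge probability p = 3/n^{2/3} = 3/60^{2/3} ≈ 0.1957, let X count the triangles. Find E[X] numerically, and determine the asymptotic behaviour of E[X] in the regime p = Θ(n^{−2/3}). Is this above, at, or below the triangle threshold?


Number of potential triangles: C(60, 3) = 34220.
Each occurs with probability p³ ≈ (0.1957)³ ≈ 7.500000e-03.
By linearity: E[X] = C(60, 3)·p³ ≈ 34220 · 7.500000e-03 ≈ 256.6500.
Since α = 2/3 < 1, p = c/n^{2/3} ≫ 1/n is above the triangle threshold p ~ 1/n. Asymptotically E[X] ~ (c³/6)·n^{3(1−α)} = (3³/6)·n^{1} → ∞; triangles are abundant w.h.p.

E[X] ≈ 256.6500; in regime p = Θ(1/n^{2/3}) E[X] diverges (above the triangle threshold p ~ 1/n).


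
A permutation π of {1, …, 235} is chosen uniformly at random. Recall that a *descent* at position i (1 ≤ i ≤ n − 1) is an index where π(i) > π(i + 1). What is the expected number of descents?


Write X = Σ X_I over i = 1, …, 234, with X_I the indicator of one descent.
There are 234 indicators.
For each fixed i, the pair (π(i), π(i+1)) is a uniformly random ordered pair of distinct values from {1, …, 235}; by symmetry P[π(i) > π(i+1)] = 1/2.
By linearity: E[X] = 234 · (1/2) = (235 − 1) · (1/2) = 117 ≈ 117.00000.

E[X] = 117 = 117.00000.


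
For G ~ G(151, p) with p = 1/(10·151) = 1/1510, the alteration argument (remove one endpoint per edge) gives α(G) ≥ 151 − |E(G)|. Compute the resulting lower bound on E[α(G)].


E[|E(G)|] = C(151, 2)·p = 11325 · (1/1510) = 15/2.
E[α(G)] ≥ n − E[|E(G)|] = 151 − 15/2 = 287/2.
Numerically: ≈ 143.500000.
(This is only a lower bound; the true E[α(G)] may be larger.)

E[α(G)] ≥ 287/2 ≈ 143.500000.


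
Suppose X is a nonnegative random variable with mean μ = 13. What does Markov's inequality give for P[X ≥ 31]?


μ = E[X] = 13, a = 31.
Markov: P[X ≥ 31] ≤ μ/a = (13)/31 = 13/31.
Numerically: ≈ 0.419.
(Since a = 31 > μ = 13.000, the bound 13/31 is < 1 and informative.)

P[X ≥ 31] ≤ 13/31 ≈ 0.419.


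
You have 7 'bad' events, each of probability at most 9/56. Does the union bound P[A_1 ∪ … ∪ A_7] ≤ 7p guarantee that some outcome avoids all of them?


Union bound: P[∪_{i=1}^{7} A_i] ≤ Σ_i P[A_i] ≤ 7·p = 7·(9/56) = 9/8.
Numerically: 9/8 ≈ 1.1250000.
Is 9/8 < 1? NO.
Since the bound 9/8 is ≥ 1, the union bound is uninformative here; it does NOT by itself certify existence.

7·p = 9/8 ≈ 1.1250000; existence NOT certified by the union bound.


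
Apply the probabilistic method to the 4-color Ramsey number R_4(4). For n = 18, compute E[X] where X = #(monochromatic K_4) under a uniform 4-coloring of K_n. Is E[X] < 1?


E[X] = C(18, 4) · 4^{1 − 6} = 3060 · 4^{−5} = 3060/1024.
As a reduced fraction: E[X] = 765/256 ≈ 2.988.
Is E[X] < 1? NO.
Since E[X] ≥ 1, the first-moment bound is inconclusive at n = 18; it does NOT by itself certify R_4(4) > 18.

E[X] = 765/256 ≈ 2.988; E[X] ≥ 1; first-moment method inconclusive here.


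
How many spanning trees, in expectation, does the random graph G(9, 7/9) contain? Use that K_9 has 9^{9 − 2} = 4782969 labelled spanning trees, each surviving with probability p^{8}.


K_9 has 9^{9 − 2} = 4782969 labelled spanning trees.
For each such spanning tree H, let X_H = 1 if all 8 edges of H are present in G. Then P[X_H = 1] = p^{8} = (7/9)^{8} = 5764801/43046721.
Summing the indicators: E[X] = Σ_H E[X_H] = 4782969 · p^{8} = 4782969 · 5764801/43046721 = 5764801/9.
Numerically: E[X] ≈ 6.405e+05.

E[X] = 4782969 · (7/9)^{8} = 5764801/9 ≈ 6.405e+05.


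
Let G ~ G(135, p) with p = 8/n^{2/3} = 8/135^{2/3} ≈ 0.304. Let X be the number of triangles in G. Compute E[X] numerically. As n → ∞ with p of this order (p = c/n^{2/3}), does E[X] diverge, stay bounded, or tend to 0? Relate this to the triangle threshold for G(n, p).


Number of potential triangles: C(135, 3) = 400995.
Each occurs with probability p³ ≈ (0.304)³ ≈ 2.8093278e-02.
By linearity: E[X] = C(135, 3)·p³ ≈ 400995 · 2.8093278e-02 ≈ 11265.26420.
Since α = 2/3 < 1, p = c/n^{2/3} ≫ 1/n is above the triangle threshold p ~ 1/n. Asymptotically E[X] ~ (c³/6)·n^{3(1−α)} = (8³/6)·n^{1} → ∞; triangles are abundant w.h.p.

E[X] ≈ 11265.26420; in regime p = Θ(1/n^{2/3}) E[X] diverges (above the triangle threshold p ~ 1/n).


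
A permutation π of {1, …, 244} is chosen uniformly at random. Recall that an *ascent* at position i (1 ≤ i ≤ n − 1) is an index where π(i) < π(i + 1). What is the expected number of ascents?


Write X = Σ X_I over i = 1, …, 243, with X_I the indicator of one ascent.
There are 243 indicators.
For each fixed i, the pair (π(i), π(i+1)) is a uniformly random ordered pair of distinct values from {1, …, 244}; by symmetry P[π(i) < π(i+1)] = 1/2.
By linearity: E[X] = 243 · (1/2) = (244 − 1) · (1/2) = 243/2 ≈ 121.500.

E[X] = 243/2 = 121.500.


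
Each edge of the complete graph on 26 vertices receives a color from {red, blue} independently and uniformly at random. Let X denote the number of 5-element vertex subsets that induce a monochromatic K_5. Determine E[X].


Let X = Σ_S X_S over the C(26, 5) = 65780 subsets S of size 5, where X_S = 1 if the K_5 on S is monochromatic.
For a fixed S, the K_5 on S has C(5, 2) = 10 edges. P[all 10 edges red] = (1/2)^10, and likewise for blue, so P[monochromatic] = 2·(1/2)^10 = 2^{1 − 10} = 1/512.
Summing: E[X] = C(26, 5) · 2^{1 − 10} = 65780 · 1/512 = 16445/128.
Numerically: E[X] ≈ 128.47656.

E[X] = C(26,5)·2^(1−C(5,2)) = 16445/128 ≈ 128.47656.


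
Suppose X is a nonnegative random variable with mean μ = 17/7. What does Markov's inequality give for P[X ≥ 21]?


μ = E[X] = 17/7, a = 21.
Markov: P[X ≥ 21] ≤ μ/a = (17/7)/21 = 17/147.
Numerically: ≈ 0.1156.
(Since a = 21 > μ = 2.4286, the bound 17/147 is < 1 and informative.)

P[X ≥ 21] ≤ 17/147 ≈ 0.1156.


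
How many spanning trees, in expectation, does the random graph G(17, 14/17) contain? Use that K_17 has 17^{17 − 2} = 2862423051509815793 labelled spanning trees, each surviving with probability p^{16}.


K_17 has 17^{17 − 2} = 2862423051509815793 labelled spanning trees.
For each such spanning tree H, let X_H = 1 if all 16 edges of H are present in G. Then P[X_H = 1] = p^{16} = (14/17)^{16} = 2177953337809371136/48661191875666868481.
By linearity: E[X] = Σ_H E[X_H] = 2862423051509815793 · p^{16} = 2862423051509815793 · 2177953337809371136/48661191875666868481 = 2177953337809371136/17.
Numerically: E[X] ≈ 1.2811e+17.

E[X] = 2862423051509815793 · (14/17)^{16} = 2177953337809371136/17 ≈ 1.2811e+17.


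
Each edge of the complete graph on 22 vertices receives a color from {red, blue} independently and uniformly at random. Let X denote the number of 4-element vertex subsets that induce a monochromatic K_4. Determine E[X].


Let X = Σ_S X_S over the C(22, 4) = 7315 subsets S of size 4, where X_S = 1 if the K_4 on S is monochromatic.
For a fixed S, the K_4 on S has C(4, 2) = 6 edges. P[all 6 edges red] = (1/2)^6, and likewise for blue, so P[monochromatic] = 2·(1/2)^6 = 2^{1 − 6} = 1/32.
Summing: E[X] = C(22, 4) · 2^{1 − 6} = 7315 · 1/32 = 7315/32.
Numerically: E[X] ≈ 228.5938.

E[X] = C(22,4)·2^(1−C(4,2)) = 7315/32 ≈ 228.5938.


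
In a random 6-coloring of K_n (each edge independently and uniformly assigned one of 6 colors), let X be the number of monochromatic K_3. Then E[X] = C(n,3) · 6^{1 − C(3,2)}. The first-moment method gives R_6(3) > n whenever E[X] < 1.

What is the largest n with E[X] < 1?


We need C(n, 3) · 6^{1 − 3} < 1, i.e. C(n, 3) < 6^{3 − 1} = 36.
Check values of n near the boundary:
  n = 6: C(6, 3) = 20; 20 < 36? YES
  n = 7: C(7, 3) = 35; 35 < 36? YES
  n = 8: C(8, 3) = 56; 56 < 36? NO
  n = 9: C(9, 3) = 84; 84 < 36? NO
The largest n with C(n, 3) < 36 is n = 7 (where E[X] = 35/36 ≈ 0.972). Hence R_6(3) > 7, i.e. R_6(3) ≥ 8.

Largest n = 7; hence R_6(3) > 7.


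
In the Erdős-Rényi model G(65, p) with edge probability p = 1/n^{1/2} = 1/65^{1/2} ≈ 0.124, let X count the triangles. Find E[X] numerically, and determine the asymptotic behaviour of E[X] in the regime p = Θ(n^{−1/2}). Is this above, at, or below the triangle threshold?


Number of potential triangles: C(65, 3) = 43680.
Each occurs with probability p³ ≈ (0.124)³ ≈ 1.908227e-03.
By linearity: E[X] = C(65, 3)·p³ ≈ 43680 · 1.908227e-03 ≈ 83.3513.
Since α = 1/2 < 1, p = c/n^{1/2} ≫ 1/n is above the triangle threshold p ~ 1/n. Asymptotically E[X] ~ (c³/6)·n^{3(1−α)} = (1³/6)·n^{1.5} → ∞; triangles are abundant w.h.p.

E[X] ≈ 83.3513; in regime p = Θ(1/n^{1/2}) E[X] diverges (above the triangle threshold p ~ 1/n).


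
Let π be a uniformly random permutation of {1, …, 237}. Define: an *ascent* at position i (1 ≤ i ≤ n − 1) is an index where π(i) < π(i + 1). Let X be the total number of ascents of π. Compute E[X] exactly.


Write X = Σ X_I over i = 1, …, 236, with X_I the indicator of one ascent.
There are 236 indicators.
For each fixed i, the pair (π(i), π(i+1)) is a uniformly random ordered pair of distinct values from {1, …, 237}; by symmetry P[π(i) < π(i+1)] = 1/2.
By linearity: E[X] = 236 · (1/2) = (237 − 1) · (1/2) = 118 ≈ 118.0000.

E[X] = 118 = 118.0000.
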